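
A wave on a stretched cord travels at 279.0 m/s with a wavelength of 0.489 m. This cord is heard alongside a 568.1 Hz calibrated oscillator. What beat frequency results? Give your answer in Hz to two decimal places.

Source frequency f = v/λ = 279.0/0.489 = 570.5521 Hz.
f_beat = |570.5521 − 568.1| = 2.45 Hz.

2.45 Hz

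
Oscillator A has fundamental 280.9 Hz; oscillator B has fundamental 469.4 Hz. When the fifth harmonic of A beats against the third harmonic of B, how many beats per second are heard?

Fifth harmonic of the first: 5·280.9 = 1404.5 Hz.
Third harmonic of the second: 3·469.4 = 1408.2 Hz.
f_beat = |1404.5 − 1408.2| = 3.7 Hz.

3.7 Hz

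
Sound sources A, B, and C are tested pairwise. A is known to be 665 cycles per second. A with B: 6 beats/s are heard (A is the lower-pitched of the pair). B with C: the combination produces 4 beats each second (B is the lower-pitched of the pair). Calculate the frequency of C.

B is above A, so f_B = 665 + 6 = 671 Hz.
C is above B, so f_C = 671 + 4 = 675 Hz.

675 Hz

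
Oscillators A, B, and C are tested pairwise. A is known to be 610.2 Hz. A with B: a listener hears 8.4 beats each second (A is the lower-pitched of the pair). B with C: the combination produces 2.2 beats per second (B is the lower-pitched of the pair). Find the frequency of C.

B is above A, so f_B = 610.2 + 8.4 = 618.6 Hz.
C is above B, so f_C = 618.6 + 2.2 = 620.8 Hz.

620.8 Hz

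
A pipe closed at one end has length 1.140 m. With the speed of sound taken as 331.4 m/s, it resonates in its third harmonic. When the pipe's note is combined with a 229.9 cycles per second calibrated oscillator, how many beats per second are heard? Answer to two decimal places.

Closed pipe (odd harmonics): f_n = n·v/(4L) = 3·331.4/(4·1.140) = 218.0263 Hz.
f_beat = |218.0263 − 229.9| = 11.87 Hz.

11.87 Hz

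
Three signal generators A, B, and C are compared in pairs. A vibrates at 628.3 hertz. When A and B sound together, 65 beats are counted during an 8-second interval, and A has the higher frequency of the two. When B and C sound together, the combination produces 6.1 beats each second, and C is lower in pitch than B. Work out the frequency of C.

A–B: Beat frequency = 65/8 = 8.125 Hz.
B is below A, so f_B = 628.3 − 8.125 = 620.175 Hz.
C is below B, so f_C = 620.175 − 6.1 = 614.075 Hz.

614.075 Hz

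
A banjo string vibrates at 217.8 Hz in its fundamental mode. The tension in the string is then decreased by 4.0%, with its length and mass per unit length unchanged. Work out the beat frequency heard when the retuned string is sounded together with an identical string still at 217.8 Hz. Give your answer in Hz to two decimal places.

For a string, f ∝ √T, so the new frequency is 217.8·√0.960 = 213.3995 Hz.
f_beat = |213.3995 − 217.8| = 4.40 Hz.

4.40 Hz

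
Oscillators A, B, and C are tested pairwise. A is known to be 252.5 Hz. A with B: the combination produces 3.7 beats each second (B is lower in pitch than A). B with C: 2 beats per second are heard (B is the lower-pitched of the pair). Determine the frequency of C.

B is below A, so f_B = 252.5 − 3.7 = 248.8 Hz.
C is above B, so f_C = 248.8 + 2 = 250.8 Hz.

250.8 Hz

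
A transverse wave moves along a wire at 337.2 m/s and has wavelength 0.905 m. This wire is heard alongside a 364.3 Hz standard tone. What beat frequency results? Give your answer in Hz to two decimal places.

Source frequency f = v/λ = 337.2/0.905 = 372.5967 Hz.
f_beat = |372.5967 − 364.3| = 8.30 Hz.

8.30 Hz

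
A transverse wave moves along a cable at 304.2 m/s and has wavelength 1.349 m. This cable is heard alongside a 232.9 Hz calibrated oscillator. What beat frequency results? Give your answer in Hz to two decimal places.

Source frequency f = v/λ = 304.2/1.349 = 225.5004 Hz.
f_beat = |225.5004 − 232.9| = 7.40 Hz.

7.40 Hz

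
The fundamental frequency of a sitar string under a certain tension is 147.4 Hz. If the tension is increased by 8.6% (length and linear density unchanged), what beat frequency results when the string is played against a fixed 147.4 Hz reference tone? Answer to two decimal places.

For a string, f ∝ √T, so the new frequency is 147.4·√1.086 = 153.6075 Hz.
f_beat = |153.6075 − 147.4| = 6.21 Hz.

6.21 Hz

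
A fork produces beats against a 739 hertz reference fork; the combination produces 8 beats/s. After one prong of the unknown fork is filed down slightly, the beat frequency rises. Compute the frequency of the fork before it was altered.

|f − 739| = 8, so the fork was at either 731 Hz or 747 Hz.
Filing a prong removes mass and raises the fork's frequency; the adjustment raises the fork's frequency.
The beat rate rose, so the adjustment moved the fork further from 739 Hz — it was already above the reference.

747 Hz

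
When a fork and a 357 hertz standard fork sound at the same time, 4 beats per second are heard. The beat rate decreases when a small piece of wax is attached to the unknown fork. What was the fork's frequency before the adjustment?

361 Hz

|f − 357| = 4, so the fork was at either 353 Hz or 361 Hz.
Loading a fork with wax lowers its frequency; the adjustment lowers the fork's frequency.
The beat rate fell, so the adjustment moved the fork toward 357 Hz — it must have started above the reference.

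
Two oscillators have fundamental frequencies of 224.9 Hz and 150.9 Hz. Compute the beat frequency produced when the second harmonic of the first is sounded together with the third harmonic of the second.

Second harmonic of the first: 2·224.9 = 449.8 Hz.
Third harmonic of the second: 3·150.9 = 452.7 Hz.
f_beat = |449.8 − 452.7| = 2.9 Hz.

2.9 Hz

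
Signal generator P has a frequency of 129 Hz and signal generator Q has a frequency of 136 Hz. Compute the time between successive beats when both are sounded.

f_beat = |129 − 136| = 7 Hz.
Beat period T = 1 / f_beat = 1 / 7 s.

0.143 s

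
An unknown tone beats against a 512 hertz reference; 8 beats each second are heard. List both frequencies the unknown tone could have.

504 Hz or 520 Hz

|f − 512| = 8, so f = 512 ± 8.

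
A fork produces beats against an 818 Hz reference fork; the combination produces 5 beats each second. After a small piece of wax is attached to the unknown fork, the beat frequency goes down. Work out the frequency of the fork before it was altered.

|f − 818| = 5, so the fork was at either 813 Hz or 823 Hz.
Loading a fork with wax lowers its frequency; the adjustment lowers the fork's frequency.
The beat rate fell, so the adjustment moved the fork toward 818 Hz — it must have started above the reference.

823 Hz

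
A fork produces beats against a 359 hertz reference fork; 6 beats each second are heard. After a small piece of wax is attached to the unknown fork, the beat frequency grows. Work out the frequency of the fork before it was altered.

353 Hz

|f − 359| = 6, so the fork was at either 353 Hz or 365 Hz.
Loading a fork with wax lowers its frequency; the adjustment lowers the fork's frequency.
The beat rate rose, so the adjustment moved the fork further from 359 Hz — it was already below the reference.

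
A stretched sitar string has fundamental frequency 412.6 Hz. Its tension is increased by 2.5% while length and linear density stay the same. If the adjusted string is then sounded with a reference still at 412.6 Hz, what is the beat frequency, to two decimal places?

5.13 Hz

For a string, f ∝ √T, so the new frequency is 412.6·√1.025 = 417.7257 Hz.
f_beat = |417.7257 − 412.6| = 5.13 Hz.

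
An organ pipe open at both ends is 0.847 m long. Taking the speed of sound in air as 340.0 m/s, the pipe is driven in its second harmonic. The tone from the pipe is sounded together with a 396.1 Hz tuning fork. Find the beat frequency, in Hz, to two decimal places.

5.32 Hz

Open pipe: f_n = n·v/(2L) = 2·340.0/(2·0.847) = 401.4168 Hz.
f_beat = |401.4168 − 396.1| = 5.32 Hz.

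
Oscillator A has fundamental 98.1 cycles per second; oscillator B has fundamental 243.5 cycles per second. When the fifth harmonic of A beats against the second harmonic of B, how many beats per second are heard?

3.5 Hz

Fifth harmonic of the first: 5·98.1 = 490.5 Hz.
Second harmonic of the second: 2·243.5 = 487.0 Hz.
f_beat = |490.5 − 487.0| = 3.5 Hz.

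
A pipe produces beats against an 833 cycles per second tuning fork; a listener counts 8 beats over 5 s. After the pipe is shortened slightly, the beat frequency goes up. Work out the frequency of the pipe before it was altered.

Beat frequency = 8/5 = 1.6 Hz.
|f − 833| = 1.6, so the pipe was at either 831.4 Hz or 834.6 Hz.
A shorter pipe has a higher fundamental; the adjustment raises the pipe's frequency.
The beat rate rose, so the adjustment moved the pipe further from 833 Hz — it was already above the reference.

834.6 Hz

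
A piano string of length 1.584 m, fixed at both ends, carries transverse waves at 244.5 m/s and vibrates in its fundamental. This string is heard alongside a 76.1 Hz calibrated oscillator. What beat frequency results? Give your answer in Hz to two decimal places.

For a string fixed at both ends, f_n = n·v/(2L) = 1·244.5/(2·1.584) = 77.1780 Hz.
f_beat = |77.1780 − 76.1| = 1.08 Hz.

1.08 Hz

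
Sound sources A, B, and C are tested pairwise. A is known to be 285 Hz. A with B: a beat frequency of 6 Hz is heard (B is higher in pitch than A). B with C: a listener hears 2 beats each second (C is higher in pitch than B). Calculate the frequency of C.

B is above A, so f_B = 285 + 6 = 291 Hz.
C is above B, so f_C = 291 + 2 = 293 Hz.

293 Hz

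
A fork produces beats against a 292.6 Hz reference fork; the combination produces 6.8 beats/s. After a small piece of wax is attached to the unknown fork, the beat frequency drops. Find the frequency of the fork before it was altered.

|f − 292.6| = 6.8, so the fork was at either 285.8 Hz or 299.4 Hz.
Loading a fork with wax lowers its frequency; the adjustment lowers the fork's frequency.
The beat rate fell, so the adjustment moved the fork toward 292.6 Hz — it must have started above the reference.

299.4 Hz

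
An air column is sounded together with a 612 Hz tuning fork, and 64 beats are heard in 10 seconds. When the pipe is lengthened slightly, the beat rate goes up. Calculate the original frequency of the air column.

605.6 Hz

Beat frequency = 64/10 = 6.4 Hz.
|f − 612| = 6.4, so the air column was at either 605.6 Hz or 618.4 Hz.
A longer pipe has a lower fundamental; the adjustment lowers the air column's frequency.
The beat rate rose, so the adjustment moved the air column further from 612 Hz — it was already below the reference.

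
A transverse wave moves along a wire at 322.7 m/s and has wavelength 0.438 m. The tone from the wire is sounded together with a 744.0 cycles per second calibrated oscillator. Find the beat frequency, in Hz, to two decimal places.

7.24 Hz

Source frequency f = v/λ = 322.7/0.438 = 736.7580 Hz.
f_beat = |736.7580 − 744.0| = 7.24 Hz.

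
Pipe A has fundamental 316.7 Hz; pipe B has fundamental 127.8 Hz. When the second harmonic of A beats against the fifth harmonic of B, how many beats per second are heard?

Second harmonic of the first: 2·316.7 = 633.4 Hz.
Fifth harmonic of the second: 5·127.8 = 639.0 Hz.
f_beat = |633.4 − 639.0| = 5.6 Hz.

5.6 Hz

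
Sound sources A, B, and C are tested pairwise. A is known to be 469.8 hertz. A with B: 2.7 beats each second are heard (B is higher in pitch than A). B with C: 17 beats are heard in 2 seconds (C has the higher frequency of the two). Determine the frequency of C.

B is above A, so f_B = 469.8 + 2.7 = 472.5 Hz.
B–C: Beat frequency = 17/2 = 8.5 Hz.
C is above B, so f_C = 472.5 + 8.5 = 481 Hz.

481 Hz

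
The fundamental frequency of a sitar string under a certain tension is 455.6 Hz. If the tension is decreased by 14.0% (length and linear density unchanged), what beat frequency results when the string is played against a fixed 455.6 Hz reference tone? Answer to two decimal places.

For a string, f ∝ √T, so the new frequency is 455.6·√0.860 = 422.5061 Hz.
f_beat = |422.5061 − 455.6| = 33.09 Hz.

33.09 Hz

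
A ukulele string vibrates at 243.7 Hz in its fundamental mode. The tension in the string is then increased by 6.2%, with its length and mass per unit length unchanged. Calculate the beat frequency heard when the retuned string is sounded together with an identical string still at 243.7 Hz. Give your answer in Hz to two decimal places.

7.44 Hz

For a string, f ∝ √T, so the new frequency is 243.7·√1.062 = 251.1411 Hz.
f_beat = |251.1411 − 243.7| = 7.44 Hz.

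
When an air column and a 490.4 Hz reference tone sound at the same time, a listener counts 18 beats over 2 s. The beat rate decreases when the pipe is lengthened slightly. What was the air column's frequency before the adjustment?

499.4 Hz

Beat frequency = 18/2 = 9 Hz.
|f − 490.4| = 9, so the air column was at either 481.4 Hz or 499.4 Hz.
A longer pipe has a lower fundamental; the adjustment lowers the air column's frequency.
The beat rate fell, so the adjustment moved the air column toward 490.4 Hz — it must have started above the reference.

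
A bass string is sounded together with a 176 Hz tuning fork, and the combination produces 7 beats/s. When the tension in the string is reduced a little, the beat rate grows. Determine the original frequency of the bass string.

|f − 176| = 7, so the bass string was at either 169 Hz or 183 Hz.
Lower tension means lower frequency; the adjustment lowers the bass string's frequency.
The beat rate rose, so the adjustment moved the bass string further from 176 Hz — it was already below the reference.

169 Hz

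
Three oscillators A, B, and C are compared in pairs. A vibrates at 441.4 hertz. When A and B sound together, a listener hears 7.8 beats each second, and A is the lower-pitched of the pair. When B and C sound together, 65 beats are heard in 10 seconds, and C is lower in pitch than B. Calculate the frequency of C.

B is above A, so f_B = 441.4 + 7.8 = 449.2 Hz.
B–C: Beat frequency = 65/10 = 6.5 Hz.
C is below B, so f_C = 449.2 − 6.5 = 442.7 Hz.

442.7 Hz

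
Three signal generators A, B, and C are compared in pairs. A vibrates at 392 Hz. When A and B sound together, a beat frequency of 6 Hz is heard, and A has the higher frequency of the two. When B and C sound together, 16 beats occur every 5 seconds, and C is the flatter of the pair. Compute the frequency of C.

382.8 Hz

B is below A, so f_B = 392 − 6 = 386 Hz.
B–C: Beat frequency = 16/5 = 3.2 Hz.
C is below B, so f_C = 386 − 3.2 = 382.8 Hz.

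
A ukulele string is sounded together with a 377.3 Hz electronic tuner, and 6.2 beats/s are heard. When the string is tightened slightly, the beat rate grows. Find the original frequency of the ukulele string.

|f − 377.3| = 6.2, so the ukulele string was at either 371.1 Hz or 383.5 Hz.
Increasing tension raises a string's frequency; the adjustment raises the ukulele string's frequency.
The beat rate rose, so the adjustment moved the ukulele string further from 377.3 Hz — it was already above the reference.

383.5 Hz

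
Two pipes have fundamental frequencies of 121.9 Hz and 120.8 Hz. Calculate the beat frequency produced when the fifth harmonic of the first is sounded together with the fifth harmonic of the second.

5.5 Hz

Fifth harmonic of the first: 5·121.9 = 609.5 Hz.
Fifth harmonic of the second: 5·120.8 = 604.0 Hz.
f_beat = |609.5 − 604.0| = 5.5 Hz.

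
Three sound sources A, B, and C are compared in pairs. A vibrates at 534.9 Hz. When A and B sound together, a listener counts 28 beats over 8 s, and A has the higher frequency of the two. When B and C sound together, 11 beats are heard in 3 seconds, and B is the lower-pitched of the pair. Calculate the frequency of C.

A–B: Beat frequency = 28/8 = 3.5 Hz.
B is below A, so f_B = 534.9 − 3.5 = 531.4 Hz.
B–C: Beat frequency = 11/3 = 3.6667 Hz.
C is above B, so f_C = 531.4 + 3.6667 = 535.0667 Hz.

535.0667 Hz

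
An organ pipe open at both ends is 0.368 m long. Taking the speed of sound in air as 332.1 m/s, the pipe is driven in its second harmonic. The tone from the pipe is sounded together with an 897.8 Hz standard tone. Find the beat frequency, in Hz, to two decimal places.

Open pipe: f_n = n·v/(2L) = 2·332.1/(2·0.368) = 902.4457 Hz.
f_beat = |902.4457 − 897.8| = 4.65 Hz.

4.65 Hz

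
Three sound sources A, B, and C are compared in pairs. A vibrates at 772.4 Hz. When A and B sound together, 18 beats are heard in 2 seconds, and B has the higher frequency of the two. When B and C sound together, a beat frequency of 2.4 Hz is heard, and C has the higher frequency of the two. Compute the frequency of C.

A–B: Beat frequency = 18/2 = 9 Hz.
B is above A, so f_B = 772.4 + 9 = 781.4 Hz.
C is above B, so f_C = 781.4 + 2.4 = 783.8 Hz.

783.8 Hz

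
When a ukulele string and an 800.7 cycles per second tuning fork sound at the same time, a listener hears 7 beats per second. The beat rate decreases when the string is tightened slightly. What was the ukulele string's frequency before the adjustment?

|f − 800.7| = 7, so the ukulele string was at either 793.7 Hz or 807.7 Hz.
Increasing tension raises a string's frequency; the adjustment raises the ukulele string's frequency.
The beat rate fell, so the adjustment moved the ukulele string toward 800.7 Hz — it must have started below the reference.

793.7 Hz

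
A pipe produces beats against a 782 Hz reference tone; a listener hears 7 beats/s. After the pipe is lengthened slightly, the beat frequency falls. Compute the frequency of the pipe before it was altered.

789 Hz

|f − 782| = 7, so the pipe was at either 775 Hz or 789 Hz.
A longer pipe has a lower fundamental; the adjustment lowers the pipe's frequency.
The beat rate fell, so the adjustment moved the pipe toward 782 Hz — it must have started above the reference.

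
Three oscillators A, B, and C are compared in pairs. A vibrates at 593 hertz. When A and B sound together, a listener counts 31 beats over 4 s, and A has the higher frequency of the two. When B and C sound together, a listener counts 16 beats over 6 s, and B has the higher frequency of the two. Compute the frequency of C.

582.5833 Hz

A–B: Beat frequency = 31/4 = 7.75 Hz.
B is below A, so f_B = 593 − 7.75 = 585.25 Hz.
B–C: Beat frequency = 16/6 = 2.6667 Hz.
C is below B, so f_C = 585.25 − 2.6667 = 582.5833 Hz.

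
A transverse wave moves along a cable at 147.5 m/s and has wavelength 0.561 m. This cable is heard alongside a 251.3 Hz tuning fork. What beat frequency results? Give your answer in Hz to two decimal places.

Source frequency f = v/λ = 147.5/0.561 = 262.9234 Hz.
f_beat = |262.9234 − 251.3| = 11.62 Hz.

11.62 Hz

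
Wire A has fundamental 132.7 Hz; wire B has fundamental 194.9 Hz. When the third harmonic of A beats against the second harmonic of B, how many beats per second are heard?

8.3 Hz

Third harmonic of the first: 3·132.7 = 398.1 Hz.
Second harmonic of the second: 2·194.9 = 389.8 Hz.
f_beat = |398.1 − 389.8| = 8.3 Hz.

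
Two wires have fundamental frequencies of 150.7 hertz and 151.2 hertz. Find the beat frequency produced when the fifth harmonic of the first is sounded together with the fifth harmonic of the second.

2.5 Hz

Fifth harmonic of the first: 5·150.7 = 753.5 Hz.
Fifth harmonic of the second: 5·151.2 = 756.0 Hz.
f_beat = |753.5 − 756.0| = 2.5 Hz.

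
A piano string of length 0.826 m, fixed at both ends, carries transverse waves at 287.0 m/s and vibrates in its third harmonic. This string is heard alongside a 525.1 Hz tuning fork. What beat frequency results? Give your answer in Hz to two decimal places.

For a string fixed at both ends, f_n = n·v/(2L) = 3·287.0/(2·0.826) = 521.1864 Hz.
f_beat = |521.1864 − 525.1| = 3.91 Hz.

3.91 Hz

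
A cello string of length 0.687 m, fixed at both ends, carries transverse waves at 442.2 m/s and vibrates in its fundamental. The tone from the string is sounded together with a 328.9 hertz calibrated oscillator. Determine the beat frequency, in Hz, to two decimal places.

For a string fixed at both ends, f_n = n·v/(2L) = 1·442.2/(2·0.687) = 321.8341 Hz.
f_beat = |321.8341 − 328.9| = 7.07 Hz.

7.07 Hz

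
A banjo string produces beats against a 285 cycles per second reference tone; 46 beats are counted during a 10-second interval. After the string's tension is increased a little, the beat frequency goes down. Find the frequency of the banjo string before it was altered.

Beat frequency = 46/10 = 4.6 Hz.
|f − 285| = 4.6, so the banjo string was at either 280.4 Hz or 289.6 Hz.
Higher tension means higher frequency; the adjustment raises the banjo string's frequency.
The beat rate fell, so the adjustment moved the banjo string toward 285 Hz — it must have started below the reference.

280.4 Hz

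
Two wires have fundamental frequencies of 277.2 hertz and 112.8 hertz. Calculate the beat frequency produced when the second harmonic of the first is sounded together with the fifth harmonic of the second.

Second harmonic of the first: 2·277.2 = 554.4 Hz.
Fifth harmonic of the second: 5·112.8 = 564.0 Hz.
f_beat = |554.4 − 564.0| = 9.6 Hz.

9.6 Hz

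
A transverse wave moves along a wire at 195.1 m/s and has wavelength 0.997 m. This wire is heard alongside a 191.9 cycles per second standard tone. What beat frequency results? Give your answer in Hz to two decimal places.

Source frequency f = v/λ = 195.1/0.997 = 195.6871 Hz.
f_beat = |195.6871 − 191.9| = 3.79 Hz.

3.79 Hz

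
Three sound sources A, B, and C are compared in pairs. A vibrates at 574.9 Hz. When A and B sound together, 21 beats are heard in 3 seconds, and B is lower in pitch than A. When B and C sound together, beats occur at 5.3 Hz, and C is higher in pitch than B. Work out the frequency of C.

A–B: Beat frequency = 21/3 = 7 Hz.
B is below A, so f_B = 574.9 − 7 = 567.9 Hz.
C is above B, so f_C = 567.9 + 5.3 = 573.2 Hz.

573.2 Hz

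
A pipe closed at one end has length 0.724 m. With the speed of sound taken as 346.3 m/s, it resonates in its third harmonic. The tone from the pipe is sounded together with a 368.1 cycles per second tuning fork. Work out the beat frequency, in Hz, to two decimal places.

9.36 Hz

Closed pipe (odd harmonics): f_n = n·v/(4L) = 3·346.3/(4·0.724) = 358.7362 Hz.
f_beat = |358.7362 − 368.1| = 9.36 Hz.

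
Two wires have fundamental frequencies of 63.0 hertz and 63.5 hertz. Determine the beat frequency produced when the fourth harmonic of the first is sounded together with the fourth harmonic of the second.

2.0 Hz

Fourth harmonic of the first: 4·63.0 = 252.0 Hz.
Fourth harmonic of the second: 4·63.5 = 254.0 Hz.
f_beat = |252.0 − 254.0| = 2.0 Hz.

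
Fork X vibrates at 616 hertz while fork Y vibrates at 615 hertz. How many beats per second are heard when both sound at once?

1 Hz

f_beat = |f₁ − f₂|.
|616 − 615| = 1 Hz.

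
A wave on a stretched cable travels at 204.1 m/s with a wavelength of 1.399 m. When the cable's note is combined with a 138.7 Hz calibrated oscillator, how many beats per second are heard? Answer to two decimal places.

7.19 Hz

Source frequency f = v/λ = 204.1/1.399 = 145.8899 Hz.
f_beat = |145.8899 − 138.7| = 7.19 Hz.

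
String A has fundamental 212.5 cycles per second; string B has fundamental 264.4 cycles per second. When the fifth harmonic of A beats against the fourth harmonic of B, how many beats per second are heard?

Fifth harmonic of the first: 5·212.5 = 1062.5 Hz.
Fourth harmonic of the second: 4·264.4 = 1057.6 Hz.
f_beat = |1062.5 − 1057.6| = 4.9 Hz.

4.9 Hz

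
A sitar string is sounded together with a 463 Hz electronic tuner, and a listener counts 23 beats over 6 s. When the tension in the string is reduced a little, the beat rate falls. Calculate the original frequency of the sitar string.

466.8333 Hz

Beat frequency = 23/6 = 3.8333 Hz.
|f − 463| = 3.8333, so the sitar string was at either 459.1667 Hz or 466.8333 Hz.
Lower tension means lower frequency; the adjustment lowers the sitar string's frequency.
The beat rate fell, so the adjustment moved the sitar string toward 463 Hz — it must have started above the reference.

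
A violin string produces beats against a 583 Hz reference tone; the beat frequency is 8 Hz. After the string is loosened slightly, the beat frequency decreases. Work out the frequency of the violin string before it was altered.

|f − 583| = 8, so the violin string was at either 575 Hz or 591 Hz.
Reducing tension lowers a string's frequency; the adjustment lowers the violin string's frequency.
The beat rate fell, so the adjustment moved the violin string toward 583 Hz — it must have started above the reference.

591 Hz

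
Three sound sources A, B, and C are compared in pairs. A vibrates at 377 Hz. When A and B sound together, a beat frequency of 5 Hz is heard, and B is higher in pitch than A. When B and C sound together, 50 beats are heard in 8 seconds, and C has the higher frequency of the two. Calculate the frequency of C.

B is above A, so f_B = 377 + 5 = 382 Hz.
B–C: Beat frequency = 50/8 = 6.25 Hz.
C is above B, so f_C = 382 + 6.25 = 388.25 Hz.

388.25 Hz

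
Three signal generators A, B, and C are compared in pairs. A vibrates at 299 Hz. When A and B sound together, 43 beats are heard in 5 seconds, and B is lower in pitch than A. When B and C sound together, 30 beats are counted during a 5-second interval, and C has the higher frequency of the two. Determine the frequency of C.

296.4 Hz

A–B: Beat frequency = 43/5 = 8.6 Hz.
B is below A, so f_B = 299 − 8.6 = 290.4 Hz.
B–C: Beat frequency = 30/5 = 6 Hz.
C is above B, so f_C = 290.4 + 6 = 296.4 Hz.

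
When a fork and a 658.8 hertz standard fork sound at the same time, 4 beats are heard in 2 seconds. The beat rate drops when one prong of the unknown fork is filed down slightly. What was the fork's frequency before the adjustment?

Beat frequency = 4/2 = 2 Hz.
|f − 658.8| = 2, so the fork was at either 656.8 Hz or 660.8 Hz.
Filing a prong removes mass and raises the fork's frequency; the adjustment raises the fork's frequency.
The beat rate fell, so the adjustment moved the fork toward 658.8 Hz — it must have started below the reference.

656.8 Hz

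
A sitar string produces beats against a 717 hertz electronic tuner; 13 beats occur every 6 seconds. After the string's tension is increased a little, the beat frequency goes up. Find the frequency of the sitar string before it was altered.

719.1667 Hz

Beat frequency = 13/6 = 2.1667 Hz.
|f − 717| = 2.1667, so the sitar string was at either 714.8333 Hz or 719.1667 Hz.
Higher tension means higher frequency; the adjustment raises the sitar string's frequency.
The beat rate rose, so the adjustment moved the sitar string further from 717 Hz — it was already above the reference.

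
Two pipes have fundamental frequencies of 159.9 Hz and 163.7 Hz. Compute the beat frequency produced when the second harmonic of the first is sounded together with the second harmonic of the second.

Second harmonic of the first: 2·159.9 = 319.8 Hz.
Second harmonic of the second: 2·163.7 = 327.4 Hz.
f_beat = |319.8 − 327.4| = 7.6 Hz.

7.6 Hz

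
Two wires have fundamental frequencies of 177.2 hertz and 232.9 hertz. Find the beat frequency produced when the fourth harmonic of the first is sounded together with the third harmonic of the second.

10.1 Hz

Fourth harmonic of the first: 4·177.2 = 708.8 Hz.
Third harmonic of the second: 3·232.9 = 698.7 Hz.
f_beat = |708.8 − 698.7| = 10.1 Hz.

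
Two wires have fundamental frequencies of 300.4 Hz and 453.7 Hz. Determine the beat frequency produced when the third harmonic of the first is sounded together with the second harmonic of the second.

Third harmonic of the first: 3·300.4 = 901.2 Hz.
Second harmonic of the second: 2·453.7 = 907.4 Hz.
f_beat = |901.2 − 907.4| = 6.2 Hz.

6.2 Hz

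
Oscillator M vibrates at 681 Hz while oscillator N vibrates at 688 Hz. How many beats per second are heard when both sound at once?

7 Hz

Beats arise from superposition of two nearby frequencies; the beat rate is |f₁ − f₂|.
|681 − 688| = 7 Hz.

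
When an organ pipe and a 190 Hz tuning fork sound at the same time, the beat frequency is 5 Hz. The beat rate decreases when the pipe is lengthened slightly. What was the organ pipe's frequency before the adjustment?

|f − 190| = 5, so the organ pipe was at either 185 Hz or 195 Hz.
A longer pipe has a lower fundamental; the adjustment lowers the organ pipe's frequency.
The beat rate fell, so the adjustment moved the organ pipe toward 190 Hz — it must have started above the reference.

195 Hz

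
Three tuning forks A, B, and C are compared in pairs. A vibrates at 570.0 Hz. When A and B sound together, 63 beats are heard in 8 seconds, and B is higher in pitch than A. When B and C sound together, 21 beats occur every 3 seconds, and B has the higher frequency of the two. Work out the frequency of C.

570.875 Hz

A–B: Beat frequency = 63/8 = 7.875 Hz.
B is above A, so f_B = 570.0 + 7.875 = 577.875 Hz.
B–C: Beat frequency = 21/3 = 7 Hz.
C is below B, so f_C = 577.875 − 7 = 570.875 Hz.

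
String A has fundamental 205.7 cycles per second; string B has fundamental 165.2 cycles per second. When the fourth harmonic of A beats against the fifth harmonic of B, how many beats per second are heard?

Fourth harmonic of the first: 4·205.7 = 822.8 Hz.
Fifth harmonic of the second: 5·165.2 = 826.0 Hz.
f_beat = |822.8 − 826.0| = 3.2 Hz.

3.2 Hz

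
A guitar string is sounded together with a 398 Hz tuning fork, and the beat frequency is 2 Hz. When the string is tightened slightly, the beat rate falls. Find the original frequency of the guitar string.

396 Hz

|f − 398| = 2, so the guitar string was at either 396 Hz or 400 Hz.
Increasing tension raises a string's frequency; the adjustment raises the guitar string's frequency.
The beat rate fell, so the adjustment moved the guitar string toward 398 Hz — it must have started below the reference.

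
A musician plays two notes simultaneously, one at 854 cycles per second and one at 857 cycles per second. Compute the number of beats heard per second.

The beat frequency equals the magnitude of the frequency difference.
|854 − 857| = 3 Hz.

3 Hz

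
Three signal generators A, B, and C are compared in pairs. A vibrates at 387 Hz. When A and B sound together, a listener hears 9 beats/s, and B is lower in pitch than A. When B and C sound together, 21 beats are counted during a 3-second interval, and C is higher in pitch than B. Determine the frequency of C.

385 Hz

B is below A, so f_B = 387 − 9 = 378 Hz.
B–C: Beat frequency = 21/3 = 7 Hz.
C is above B, so f_C = 378 + 7 = 385 Hz.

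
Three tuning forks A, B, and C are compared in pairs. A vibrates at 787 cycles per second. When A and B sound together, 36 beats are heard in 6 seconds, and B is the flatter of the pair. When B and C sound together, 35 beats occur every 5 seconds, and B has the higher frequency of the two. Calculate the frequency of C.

774 Hz

A–B: Beat frequency = 36/6 = 6 Hz.
B is below A, so f_B = 787 − 6 = 781 Hz.
B–C: Beat frequency = 35/5 = 7 Hz.
C is below B, so f_C = 781 − 7 = 774 Hz.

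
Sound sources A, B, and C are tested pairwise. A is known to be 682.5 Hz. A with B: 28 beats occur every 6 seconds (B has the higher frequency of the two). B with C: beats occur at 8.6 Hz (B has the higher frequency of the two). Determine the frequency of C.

A–B: Beat frequency = 28/6 = 4.6667 Hz.
B is above A, so f_B = 682.5 + 4.6667 = 687.1667 Hz.
C is below B, so f_C = 687.1667 − 8.6 = 678.5667 Hz.

678.5667 Hz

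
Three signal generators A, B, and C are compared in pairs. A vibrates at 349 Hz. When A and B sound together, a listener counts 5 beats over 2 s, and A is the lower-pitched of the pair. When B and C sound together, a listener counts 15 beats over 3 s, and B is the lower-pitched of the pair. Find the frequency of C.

356.5 Hz

A–B: Beat frequency = 5/2 = 2.5 Hz.
B is above A, so f_B = 349 + 2.5 = 351.5 Hz.
B–C: Beat frequency = 15/3 = 5 Hz.
C is above B, so f_C = 351.5 + 5 = 356.5 Hz.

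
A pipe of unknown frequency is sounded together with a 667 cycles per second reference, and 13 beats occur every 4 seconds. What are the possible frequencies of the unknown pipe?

Beat frequency = 13/4 = 3.25 Hz.
|f − 667| = 3.25, so f = 667 ± 3.25.

663.75 Hz or 670.25 Hz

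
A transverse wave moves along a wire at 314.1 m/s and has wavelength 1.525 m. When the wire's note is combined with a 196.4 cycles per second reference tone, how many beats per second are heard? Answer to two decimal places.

Source frequency f = v/λ = 314.1/1.525 = 205.9672 Hz.
f_beat = |205.9672 − 196.4| = 9.57 Hz.

9.57 Hz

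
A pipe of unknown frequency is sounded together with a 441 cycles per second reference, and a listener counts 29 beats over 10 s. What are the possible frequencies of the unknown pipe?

438.1 Hz or 443.9 Hz

Beat frequency = 29/10 = 2.9 Hz.
|f − 441| = 2.9, so f = 441 ± 2.9.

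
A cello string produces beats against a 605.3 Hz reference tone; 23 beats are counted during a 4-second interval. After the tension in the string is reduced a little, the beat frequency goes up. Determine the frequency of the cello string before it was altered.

Beat frequency = 23/4 = 5.75 Hz.
|f − 605.3| = 5.75, so the cello string was at either 599.55 Hz or 611.05 Hz.
Lower tension means lower frequency; the adjustment lowers the cello string's frequency.
The beat rate rose, so the adjustment moved the cello string further from 605.3 Hz — it was already below the reference.

599.55 Hz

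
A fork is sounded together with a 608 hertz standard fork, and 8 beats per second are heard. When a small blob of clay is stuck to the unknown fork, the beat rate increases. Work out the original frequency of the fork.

|f − 608| = 8, so the fork was at either 600 Hz or 616 Hz.
Adding mass to a fork lowers its frequency; the adjustment lowers the fork's frequency.
The beat rate rose, so the adjustment moved the fork further from 608 Hz — it was already below the reference.

600 Hz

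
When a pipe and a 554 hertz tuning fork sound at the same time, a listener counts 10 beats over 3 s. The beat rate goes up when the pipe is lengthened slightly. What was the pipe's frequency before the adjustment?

550.6667 Hz

Beat frequency = 10/3 = 3.3333 Hz.
|f − 554| = 3.3333, so the pipe was at either 550.6667 Hz or 557.3333 Hz.
A longer pipe has a lower fundamental; the adjustment lowers the pipe's frequency.
The beat rate rose, so the adjustment moved the pipe further from 554 Hz — it was already below the reference.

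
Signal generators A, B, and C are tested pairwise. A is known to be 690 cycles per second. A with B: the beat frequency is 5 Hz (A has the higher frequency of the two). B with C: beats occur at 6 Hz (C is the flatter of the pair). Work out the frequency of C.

B is below A, so f_B = 690 − 5 = 685 Hz.
C is below B, so f_C = 685 − 6 = 679 Hz.

679 Hz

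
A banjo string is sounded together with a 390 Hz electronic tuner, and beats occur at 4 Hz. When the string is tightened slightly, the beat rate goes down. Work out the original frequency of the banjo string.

|f − 390| = 4, so the banjo string was at either 386 Hz or 394 Hz.
Increasing tension raises a string's frequency; the adjustment raises the banjo string's frequency.
The beat rate fell, so the adjustment moved the banjo string toward 390 Hz — it must have started below the reference.

386 Hz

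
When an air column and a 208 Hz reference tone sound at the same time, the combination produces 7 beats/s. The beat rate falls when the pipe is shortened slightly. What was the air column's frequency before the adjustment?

|f − 208| = 7, so the air column was at either 201 Hz or 215 Hz.
A shorter pipe has a higher fundamental; the adjustment raises the air column's frequency.
The beat rate fell, so the adjustment moved the air column toward 208 Hz — it must have started below the reference.

201 Hz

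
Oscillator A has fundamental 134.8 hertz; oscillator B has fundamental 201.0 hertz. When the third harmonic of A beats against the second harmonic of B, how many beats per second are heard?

2.4 Hz

Third harmonic of the first: 3·134.8 = 404.4 Hz.
Second harmonic of the second: 2·201.0 = 402.0 Hz.
f_beat = |404.4 − 402.0| = 2.4 Hz.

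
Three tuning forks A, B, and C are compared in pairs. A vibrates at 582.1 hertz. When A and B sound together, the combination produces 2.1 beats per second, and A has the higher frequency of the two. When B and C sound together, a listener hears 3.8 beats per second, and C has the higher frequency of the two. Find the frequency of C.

B is below A, so f_B = 582.1 − 2.1 = 580 Hz.
C is above B, so f_C = 580 + 3.8 = 583.8 Hz.

583.8 Hz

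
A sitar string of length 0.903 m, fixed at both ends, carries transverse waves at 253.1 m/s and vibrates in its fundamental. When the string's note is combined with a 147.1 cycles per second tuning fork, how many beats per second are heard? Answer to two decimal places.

For a string fixed at both ends, f_n = n·v/(2L) = 1·253.1/(2·0.903) = 140.1440 Hz.
f_beat = |140.1440 − 147.1| = 6.96 Hz.

6.96 Hz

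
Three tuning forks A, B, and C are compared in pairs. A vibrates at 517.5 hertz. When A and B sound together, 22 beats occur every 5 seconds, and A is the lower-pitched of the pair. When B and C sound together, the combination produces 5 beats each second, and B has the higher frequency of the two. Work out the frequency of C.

516.9 Hz

A–B: Beat frequency = 22/5 = 4.4 Hz.
B is above A, so f_B = 517.5 + 4.4 = 521.9 Hz.
C is below B, so f_C = 521.9 − 5 = 516.9 Hz.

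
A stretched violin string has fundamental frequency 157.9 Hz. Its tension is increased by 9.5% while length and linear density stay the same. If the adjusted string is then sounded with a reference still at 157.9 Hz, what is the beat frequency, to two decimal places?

7.33 Hz

For a string, f ∝ √T, so the new frequency is 157.9·√1.095 = 165.2301 Hz.
f_beat = |165.2301 − 157.9| = 7.33 Hz.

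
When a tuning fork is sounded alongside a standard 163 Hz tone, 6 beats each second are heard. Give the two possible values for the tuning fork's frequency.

157 Hz or 169 Hz

|f − 163| = 6, so f = 163 ± 6.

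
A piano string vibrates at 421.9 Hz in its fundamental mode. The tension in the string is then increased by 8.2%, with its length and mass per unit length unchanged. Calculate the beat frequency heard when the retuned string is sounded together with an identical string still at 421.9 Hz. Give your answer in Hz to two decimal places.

16.96 Hz

For a string, f ∝ √T, so the new frequency is 421.9·√1.082 = 438.8571 Hz.
f_beat = |438.8571 − 421.9| = 16.96 Hz.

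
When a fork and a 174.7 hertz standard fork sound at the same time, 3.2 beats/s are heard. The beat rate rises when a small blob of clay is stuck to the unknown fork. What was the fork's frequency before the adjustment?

171.5 Hz

|f − 174.7| = 3.2, so the fork was at either 171.5 Hz or 177.9 Hz.
Adding mass to a fork lowers its frequency; the adjustment lowers the fork's frequency.
The beat rate rose, so the adjustment moved the fork further from 174.7 Hz — it was already below the reference.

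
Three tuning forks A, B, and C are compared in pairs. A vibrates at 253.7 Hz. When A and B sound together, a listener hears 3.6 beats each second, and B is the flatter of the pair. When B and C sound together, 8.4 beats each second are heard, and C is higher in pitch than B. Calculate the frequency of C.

258.5 Hz

B is below A, so f_B = 253.7 − 3.6 = 250.1 Hz.
C is above B, so f_C = 250.1 + 8.4 = 258.5 Hz.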